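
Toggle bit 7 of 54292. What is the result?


54292 ^ (1 << 7) = 54292 ^ 128 = 54420

54420


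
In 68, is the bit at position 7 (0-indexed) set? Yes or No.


0b1000100, bit 7 = 0. No

No


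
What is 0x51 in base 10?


51 hex = 81 decimal

81


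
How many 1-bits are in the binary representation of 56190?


0b1101101101111110 has 12 set bits

12


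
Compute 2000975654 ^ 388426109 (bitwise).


0b1110111010001000111011100100110 ^ 0b10111001001101110100101111101 = 0b1100000011000101001111001011011 = 1617075803

1617075803


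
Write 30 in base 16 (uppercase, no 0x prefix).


30 = 1E hex

1E


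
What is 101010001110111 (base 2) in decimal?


101010001110111 in decimal = 21623

21623


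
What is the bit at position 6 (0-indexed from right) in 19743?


0b100110100011111, position 6 = 0

0


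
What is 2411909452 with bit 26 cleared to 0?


2411909452 & ~(1 << 26) = 2344800588

2344800588


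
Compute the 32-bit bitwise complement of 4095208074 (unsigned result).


~0b11110100000101111110101010001010 = 0b1011111010000001010101110101 = 199759221 (32-bit unsigned)

199759221


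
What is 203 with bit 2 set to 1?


203 | (1 << 2) = 203 | 4 = 207

207


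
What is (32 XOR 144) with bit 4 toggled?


Step 1: 32 ^ 144 = 176
Step 2: 176 ^ (1 << 4) = 176 ^ 16 = 160

160


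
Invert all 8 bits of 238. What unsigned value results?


238 ^ 255 = 17

17


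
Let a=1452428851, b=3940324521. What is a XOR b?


1452428851 ^ 3940324521 = 3159284378

3159284378


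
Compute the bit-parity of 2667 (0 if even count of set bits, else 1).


0b101001101011 has 7 ones => parity 1

1


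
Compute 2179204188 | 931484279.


0b10000001111001000000010001011100 | 0b110111100001010101001001110111 = 0b10110111111001010101011001111111 = 3085260415

3085260415


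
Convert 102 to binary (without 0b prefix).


102 = 1100110 in binary

1100110


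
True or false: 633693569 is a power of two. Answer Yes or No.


0b100101110001010110010110000001. Multiple bits set => No

No


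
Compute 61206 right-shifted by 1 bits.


0b1110111100010110 >> 1 = 0b111011110001011 = 30603

30603


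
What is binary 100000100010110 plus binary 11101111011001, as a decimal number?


100000100010110 + 11101111011001 = 111110011101111 = 31983

31983


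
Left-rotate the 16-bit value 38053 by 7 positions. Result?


Rotate 0b1001010010100101 left by 7 (16-bit) = 0b101001011001010 = 21194

21194


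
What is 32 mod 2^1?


32 & 1 = 0

0


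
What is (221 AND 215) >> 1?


Step 1: 221 & 215 = 213
Step 2: 213 >> 1 = 106

106


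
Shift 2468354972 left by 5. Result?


0b10010011001000000001101110011100 << 5 = 0b1001001100100000000110111001110000000 = 78987359104

78987359104


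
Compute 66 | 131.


0b1000010 | 0b10000011 = 0b11000011 = 195

195


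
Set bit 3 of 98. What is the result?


98 | (1 << 3) = 98 | 8 = 106

106


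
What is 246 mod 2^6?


246 & 63 = 54

54


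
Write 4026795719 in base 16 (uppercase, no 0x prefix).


4026795719 = F00406C7 hex

F00406C7


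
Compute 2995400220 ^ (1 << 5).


2995400220 ^ (1 << 5) = 2995400220 ^ 32 = 2995400252

2995400252


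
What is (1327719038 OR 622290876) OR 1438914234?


Step 1: 1327719038 | 622290876 = 1865902078
Step 2: 1865902078 | 1438914234 = 2146924542

2146924542


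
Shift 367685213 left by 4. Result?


0b10101111010100110111001011101 << 4 = 0b101011110101001101110010111010000 = 5882963408

5882963408


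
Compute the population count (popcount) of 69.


0b1000101 has 3 set bits

3


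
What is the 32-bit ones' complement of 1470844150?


1470844150 ^ 4294967295 = 2824123145

2824123145


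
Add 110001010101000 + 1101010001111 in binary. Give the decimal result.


110001010101000 + 1101010001111 = 111110100110111 = 32055

32055


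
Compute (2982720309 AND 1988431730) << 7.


Step 1: 2982720309 & 1988431730 = 813695792
Step 2: 813695792 << 7 = 104153061376

104153061376


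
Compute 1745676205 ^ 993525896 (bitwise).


0b1101000000011001110011110101101 ^ 0b111011001110000000000010001000 = 0b1010011001101001110011100100101 = 1395975973

1395975973


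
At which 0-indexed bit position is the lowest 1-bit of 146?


0b10010010. Lowest set bit at position 1

1


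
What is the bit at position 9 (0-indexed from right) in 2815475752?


0b10100111110100001100000000101000, position 9 = 0

0


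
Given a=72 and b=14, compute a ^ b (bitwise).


72 ^ 14 = 70

70


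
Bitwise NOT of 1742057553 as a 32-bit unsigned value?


~0b1100111110101011011000001010001 = 0b10011000001010100100111110101110 = 2552909742 (32-bit unsigned)

2552909742


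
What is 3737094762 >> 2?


0b11011110101111111000101001101010 >> 2 = 0b110111101011111110001010011010 = 934273690

934273690


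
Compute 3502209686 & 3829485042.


0b11010000101111110111101010010110 & 0b11100100010000010100110111110010 = 0b11000000000000010100100010010010 = 3221309586

3221309586


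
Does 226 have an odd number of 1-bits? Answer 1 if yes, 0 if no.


0b11100010 has 4 ones => parity 0

0


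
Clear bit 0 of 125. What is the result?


125 & ~(1 << 0) = 124

124


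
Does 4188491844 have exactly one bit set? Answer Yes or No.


0b11111001101001110101000001000100. Multiple bits set => No

No


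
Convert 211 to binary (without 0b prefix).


211 = 11010011 in binary

11010011


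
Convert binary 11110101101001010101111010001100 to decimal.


11110101101001010101111010001100 in decimal = 4121255564

4121255564


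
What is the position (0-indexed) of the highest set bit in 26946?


0b110100101000010. Highest set bit at position 14

14


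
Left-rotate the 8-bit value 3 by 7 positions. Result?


Rotate 0b11 left by 7 (8-bit) = 0b10000001 = 129

129


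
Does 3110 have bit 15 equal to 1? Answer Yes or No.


0b110000100110, bit 15 = 0. No

No


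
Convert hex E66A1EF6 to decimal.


E66A1EF6 hex = 3865714422 decimal

3865714422


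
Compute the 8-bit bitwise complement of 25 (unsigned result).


~0b11001 = 0b11100110 = 230 (8-bit unsigned)

230


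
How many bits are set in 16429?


0b100000000101101 has 5 set bits

5


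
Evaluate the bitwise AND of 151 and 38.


0b10010111 & 0b100110 = 0b110 = 6

6


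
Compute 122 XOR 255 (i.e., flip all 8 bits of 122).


122 ^ 255 = 133

133


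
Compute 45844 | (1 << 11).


45844 | (1 << 11) = 45844 | 2048 = 47892

47892


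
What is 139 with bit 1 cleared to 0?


139 & ~(1 << 1) = 137

137


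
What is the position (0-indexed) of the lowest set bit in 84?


0b1010100. Lowest set bit at position 2

2


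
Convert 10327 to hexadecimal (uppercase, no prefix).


10327 = 2857 hex

2857


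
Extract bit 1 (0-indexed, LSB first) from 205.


0b11001101, position 1 = 0

0


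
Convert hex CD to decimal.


CD hex = 205 decimal

205


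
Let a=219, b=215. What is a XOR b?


219 ^ 215 = 12

12


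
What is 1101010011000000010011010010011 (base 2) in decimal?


1101010011000000010011010010011 in decimal = 1784686227

1784686227


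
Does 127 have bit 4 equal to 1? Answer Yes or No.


0b1111111, bit 4 = 1. Yes

Yes


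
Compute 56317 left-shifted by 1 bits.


0b1101101111111101 << 1 = 0b11011011111111010 = 112634

112634


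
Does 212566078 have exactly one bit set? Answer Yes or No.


0b1100101010111000000000111110. Multiple bits set => No

No


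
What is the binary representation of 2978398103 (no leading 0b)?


2978398103 = 10110001100001101011111110010111 in binary

10110001100001101011111110010111


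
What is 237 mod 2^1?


237 & 1 = 1

1


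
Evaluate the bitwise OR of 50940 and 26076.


0b1100011011111100 | 0b110010111011100 = 0b1110011111111100 = 59388

59388


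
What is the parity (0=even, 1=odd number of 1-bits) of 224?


0b11100000 has 3 ones => parity 1

1


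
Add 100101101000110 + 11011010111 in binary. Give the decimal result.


100101101000110 + 11011010111 = 101001000011101 = 21021

21021


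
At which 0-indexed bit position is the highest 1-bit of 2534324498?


0b10010111000011101011100100010010. Highest set bit at position 31

31


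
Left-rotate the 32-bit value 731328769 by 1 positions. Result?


Rotate 0b101011100101110011000100000001 left by 1 (32-bit) = 0b1010111001011100110001000000010 = 1462657538

1462657538


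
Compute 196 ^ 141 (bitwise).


0b11000100 ^ 0b10001101 = 0b1001001 = 73

73


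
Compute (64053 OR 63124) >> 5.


Step 1: 64053 | 63124 = 65205
Step 2: 65205 >> 5 = 2037

2037


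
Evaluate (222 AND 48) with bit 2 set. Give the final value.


Step 1: 222 & 48 = 16
Step 2: 16 | (1 << 2) = 16 | 4 = 20

20


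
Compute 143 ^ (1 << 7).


143 ^ (1 << 7) = 143 ^ 128 = 15

15


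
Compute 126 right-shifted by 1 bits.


0b1111110 >> 1 = 0b111111 = 63

63


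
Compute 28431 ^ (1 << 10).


28431 ^ (1 << 10) = 28431 ^ 1024 = 27407

27407


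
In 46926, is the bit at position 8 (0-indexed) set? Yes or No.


0b1011011101001110, bit 8 = 1. Yes

Yes


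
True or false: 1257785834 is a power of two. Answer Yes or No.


0b1001010111110000100100111101010. Multiple bits set => No

No


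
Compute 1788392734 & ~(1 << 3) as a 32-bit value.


1788392734 & ~(1 << 3) = 1788392726

1788392726


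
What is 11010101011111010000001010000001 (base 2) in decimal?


11010101011111010000001010000001 in decimal = 3581739649

3581739649


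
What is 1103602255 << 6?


0b1000001110001111010001001001111 << 6 = 0b1000001110001111010001001001111000000 = 70630544320

70630544320


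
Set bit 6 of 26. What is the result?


26 | (1 << 6) = 26 | 64 = 90

90


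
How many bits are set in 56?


0b111000 has 3 set bits

3


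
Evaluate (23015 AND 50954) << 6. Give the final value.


Step 1: 23015 & 50954 = 16642
Step 2: 16642 << 6 = 1065088

1065088


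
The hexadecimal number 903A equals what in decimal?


903A hex = 36922 decimal

36922


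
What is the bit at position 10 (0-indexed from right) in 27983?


0b110110101001111, position 10 = 1

1


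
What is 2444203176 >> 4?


0b10010001101011111001010010101000 >> 4 = 0b1001000110101111100101001010 = 152762698

152762698


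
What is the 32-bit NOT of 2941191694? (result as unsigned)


~0b10101111010011110000011000001110 = 0b1010000101100001111100111110001 = 1353775601 (32-bit unsigned)

1353775601


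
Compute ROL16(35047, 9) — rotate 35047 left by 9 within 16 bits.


Rotate 0b1000100011100111 left by 9 (16-bit) = 0b1100111100010001 = 53009

53009


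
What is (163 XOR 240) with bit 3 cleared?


Step 1: 163 ^ 240 = 83
Step 2: 83 & ~(1 << 3) = 83

83


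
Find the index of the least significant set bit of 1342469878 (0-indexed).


0b1010000000001000111011011110110. Lowest set bit at position 1

1


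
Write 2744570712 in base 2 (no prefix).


2744570712 = 10100011100101101101001101011000 in binary

10100011100101101101001101011000


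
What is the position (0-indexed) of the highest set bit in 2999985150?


0b10110010110100000010001111111110. Highest set bit at position 31

31


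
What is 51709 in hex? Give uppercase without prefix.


51709 = C9FD hex

C9FD


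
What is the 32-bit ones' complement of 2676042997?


2676042997 ^ 4294967295 = 1618924298

1618924298


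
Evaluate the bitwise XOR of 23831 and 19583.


0b101110100010111 ^ 0b100110001111111 = 0b1000101101000 = 4456

4456


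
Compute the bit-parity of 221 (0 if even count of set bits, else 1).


0b11011101 has 6 ones => parity 0

0


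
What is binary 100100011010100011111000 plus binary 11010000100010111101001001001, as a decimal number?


100100011010100011111000 + 11010000100010111101001001001 = 11010101000110010001101000001 = 446899009

446899009


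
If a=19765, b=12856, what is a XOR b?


19765 ^ 12856 = 32525

32525


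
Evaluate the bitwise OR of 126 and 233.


0b1111110 | 0b11101001 = 0b11111111 = 255

255


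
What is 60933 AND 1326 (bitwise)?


0b1110111000000101 & 0b10100101110 = 0b10000000100 = 1028

1028


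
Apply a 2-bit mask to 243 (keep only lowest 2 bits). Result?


243 & 3 = 3

3


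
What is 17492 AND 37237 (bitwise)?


0b100010001010100 & 0b1001000101110101 = 0b1010100 = 84

84


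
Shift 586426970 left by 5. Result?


0b100010111101000010101001011010 << 5 = 0b10001011110100001010100101101000000 = 18765663040

18765663040


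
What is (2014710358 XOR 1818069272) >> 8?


Step 1: 2014710358 ^ 1818069272 = 340493134
Step 2: 340493134 >> 8 = 1330051

1330051


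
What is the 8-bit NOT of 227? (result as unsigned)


~0b11100011 = 0b11100 = 28 (8-bit unsigned)

28


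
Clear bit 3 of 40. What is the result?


40 & ~(1 << 3) = 32

32


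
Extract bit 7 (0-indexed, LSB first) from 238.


0b11101110, position 7 = 1

1


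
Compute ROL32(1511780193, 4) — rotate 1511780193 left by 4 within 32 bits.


Rotate 0b1011010000110111110111101100001 left by 4 (32-bit) = 0b10100001101111101111011000010101 = 2713646613

2713646613


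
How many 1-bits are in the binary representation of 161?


0b10100001 has 3 set bits

3


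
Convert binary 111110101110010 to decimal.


111110101110010 in decimal = 32114

32114


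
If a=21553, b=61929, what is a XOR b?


21553 ^ 61929 = 42456

42456


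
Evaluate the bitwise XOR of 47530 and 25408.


0b1011100110101010 ^ 0b110001101000000 = 0b1101101011101010 = 56042

56042


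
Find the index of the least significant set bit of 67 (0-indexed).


0b1000011. Lowest set bit at position 0

0


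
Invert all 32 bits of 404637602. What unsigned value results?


404637602 ^ 4294967295 = 3890329693

3890329693


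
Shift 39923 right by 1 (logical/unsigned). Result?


0b1001101111110011 >> 1 = 0b100110111111001 = 19961

19961


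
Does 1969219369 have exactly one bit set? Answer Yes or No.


0b1110101010111111110011100101001. Multiple bits set => No

No


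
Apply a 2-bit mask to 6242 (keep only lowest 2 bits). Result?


6242 & 3 = 2

2


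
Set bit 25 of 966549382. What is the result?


966549382 | (1 << 25) = 966549382 | 33554432 = 1000103814

1000103814


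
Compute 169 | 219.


0b10101001 | 0b11011011 = 0b11111011 = 251

251


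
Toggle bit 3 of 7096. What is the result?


7096 ^ (1 << 3) = 7096 ^ 8 = 7088

7088


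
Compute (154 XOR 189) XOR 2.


Step 1: 154 ^ 189 = 39
Step 2: 39 ^ 2 = 37

37


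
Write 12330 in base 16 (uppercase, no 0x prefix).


12330 = 302A hex

302A


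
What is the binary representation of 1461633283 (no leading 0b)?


1461633283 = 1010111000111101100000100000011 in binary

1010111000111101100000100000011


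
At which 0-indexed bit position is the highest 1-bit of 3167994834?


0b10111100110100111100001111010010. Highest set bit at position 31

31


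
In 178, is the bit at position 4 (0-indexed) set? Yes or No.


0b10110010, bit 4 = 1. Yes

Yes


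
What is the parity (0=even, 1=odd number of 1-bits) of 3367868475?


0b11001000101111011001100000111011 has 17 ones => parity 1

1


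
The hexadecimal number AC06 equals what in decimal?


AC06 hex = 44038 decimal

44038


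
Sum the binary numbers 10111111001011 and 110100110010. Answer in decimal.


10111111001011 + 110100110010 = 11110011111101 = 15613

15613


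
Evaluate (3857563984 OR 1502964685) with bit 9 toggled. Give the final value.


Step 1: 3857563984 | 1502964685 = 4261276637
Step 2: 4261276637 ^ (1 << 9) = 4261276637 ^ 512 = 4261276125

4261276125


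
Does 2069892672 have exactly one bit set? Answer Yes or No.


0b1111011011000000000111001000000. Multiple bits set => No

No


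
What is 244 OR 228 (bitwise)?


0b11110100 | 0b11100100 = 0b11110100 = 244

244


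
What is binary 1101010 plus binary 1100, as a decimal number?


1101010 + 1100 = 1110110 = 118

118


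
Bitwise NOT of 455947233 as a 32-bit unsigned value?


~0b11011001011010011001111100001 = 0b11100100110100101100110000011110 = 3839020062 (32-bit unsigned)

3839020062


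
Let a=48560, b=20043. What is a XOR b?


48560 ^ 20043 = 62459

62459


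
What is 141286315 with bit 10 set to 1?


141286315 | (1 << 10) = 141286315 | 1024 = 141287339

141287339


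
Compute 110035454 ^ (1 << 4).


110035454 ^ (1 << 4) = 110035454 ^ 16 = 110035438

110035438


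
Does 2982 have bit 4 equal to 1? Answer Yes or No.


0b101110100110, bit 4 = 0. No

No


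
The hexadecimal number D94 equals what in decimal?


D94 hex = 3476 decimal

3476


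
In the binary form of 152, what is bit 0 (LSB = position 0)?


0b10011000, position 0 = 0

0


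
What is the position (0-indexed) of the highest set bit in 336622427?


0b10100000100000111001101011011. Highest set bit at position 28

28


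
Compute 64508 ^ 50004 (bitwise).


0b1111101111111100 ^ 0b1100001101010100 = 0b11100010101000 = 14504

14504


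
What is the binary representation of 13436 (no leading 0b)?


13436 = 11010001111100 in binary

11010001111100


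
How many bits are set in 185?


0b10111001 has 5 set bits

5


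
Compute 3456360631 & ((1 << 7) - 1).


3456360631 & 127 = 55

55


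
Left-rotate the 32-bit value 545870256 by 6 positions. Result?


Rotate 0b100000100010010101000110110000 left by 6 (32-bit) = 0b100010010101000110110000001000 = 575958024

575958024


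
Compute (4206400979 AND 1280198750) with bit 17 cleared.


Step 1: 4206400979 & 1280198750 = 1208483922
Step 2: 1208483922 & ~(1 << 17) = 1208483922

1208483922


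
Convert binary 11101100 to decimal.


11101100 in decimal = 236

236


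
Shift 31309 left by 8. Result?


0b111101001001101 << 8 = 0b11110100100110100000000 = 8015104

8015104


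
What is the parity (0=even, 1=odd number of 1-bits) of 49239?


0b1100000001010111 has 7 ones => parity 1

1


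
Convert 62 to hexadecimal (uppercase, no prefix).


62 = 3E hex

3E


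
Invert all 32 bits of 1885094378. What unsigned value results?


1885094378 ^ 4294967295 = 2409872917

2409872917


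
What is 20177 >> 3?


0b100111011010001 >> 3 = 0b100111011010 = 2522

2522


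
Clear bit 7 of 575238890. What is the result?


575238890 & ~(1 << 7) = 575238762

575238762


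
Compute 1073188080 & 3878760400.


0b111111111101111000110011110000 & 0b11100111001100010010111111010000 = 0b100111001100010000110011010000 = 657525968

657525968


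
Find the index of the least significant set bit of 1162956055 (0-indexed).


0b1000101010100010100110100010111. Lowest set bit at position 0

0


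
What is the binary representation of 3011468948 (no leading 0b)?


3011468948 = 10110011011111110101111010010100 in binary

10110011011111110101111010010100


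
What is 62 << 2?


0b111110 << 2 = 0b11111000 = 248

248


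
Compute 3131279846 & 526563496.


0b10111010101000111000100111100110 & 0b11111011000101011100010101000 = 0b11010001000101000100010100000 = 438470816

438470816


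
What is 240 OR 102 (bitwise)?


0b11110000 | 0b1100110 = 0b11110110 = 246

246


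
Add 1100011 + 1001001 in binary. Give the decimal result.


1100011 + 1001001 = 10101100 = 172

172


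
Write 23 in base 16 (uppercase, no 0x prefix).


23 = 17 hex

17


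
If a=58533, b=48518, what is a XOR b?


58533 ^ 48518 = 22819

22819


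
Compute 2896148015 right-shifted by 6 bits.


0b10101100100111111011011000101111 >> 6 = 0b10101100100111111011011000 = 45252312

45252312


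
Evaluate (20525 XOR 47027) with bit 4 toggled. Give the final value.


Step 1: 20525 ^ 47027 = 59294
Step 2: 59294 ^ (1 << 4) = 59294 ^ 16 = 59278

59278


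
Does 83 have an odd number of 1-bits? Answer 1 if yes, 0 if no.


0b1010011 has 4 ones => parity 0

0


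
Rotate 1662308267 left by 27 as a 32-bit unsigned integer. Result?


Rotate 0b1100011000101001100111110101011 left by 27 (32-bit) = 0b1011011000110001010011001111101 = 1528342141

1528342141


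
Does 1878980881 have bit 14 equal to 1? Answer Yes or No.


0b1101111111111101111100100010001, bit 14 = 1. Yes

Yes


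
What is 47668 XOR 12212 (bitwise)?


0b1011101000110100 ^ 0b10111110110100 = 0b1001010110000000 = 38272

38272


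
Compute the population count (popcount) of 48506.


0b1011110101111010 has 11 set bits

11


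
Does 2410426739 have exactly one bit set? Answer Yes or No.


0b10001111101011000011000101110011. Multiple bits set => No

No


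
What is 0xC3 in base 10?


C3 hex = 195 decimal

195


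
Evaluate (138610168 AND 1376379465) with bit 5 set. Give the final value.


Step 1: 138610168 & 1376379465 = 65608
Step 2: 65608 | (1 << 5) = 65608 | 32 = 65640

65640


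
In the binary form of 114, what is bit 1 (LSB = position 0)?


0b1110010, position 1 = 1

1


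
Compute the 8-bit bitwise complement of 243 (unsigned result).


~0b11110011 = 0b1100 = 12 (8-bit unsigned)

12


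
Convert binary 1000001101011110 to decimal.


1000001101011110 in decimal = 33630

33630


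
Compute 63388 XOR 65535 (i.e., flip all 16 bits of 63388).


63388 ^ 65535 = 2147

2147


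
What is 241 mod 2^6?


241 & 63 = 49

49


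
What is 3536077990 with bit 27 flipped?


3536077990 ^ (1 << 27) = 3536077990 ^ 134217728 = 3670295718

3670295718


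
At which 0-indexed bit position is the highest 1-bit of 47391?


0b1011100100011111. Highest set bit at position 15

15


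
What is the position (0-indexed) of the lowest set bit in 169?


0b10101001. Lowest set bit at position 0

0


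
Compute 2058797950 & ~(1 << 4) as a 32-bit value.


2058797950 & ~(1 << 4) = 2058797934

2058797934


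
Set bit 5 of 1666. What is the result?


1666 | (1 << 5) = 1666 | 32 = 1698

1698


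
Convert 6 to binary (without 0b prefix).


6 = 110 in binary

110


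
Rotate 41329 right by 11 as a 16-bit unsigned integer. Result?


Rotate 0b1010000101110001 right by 11 (16-bit) = 0b10111000110100 = 11828

11828


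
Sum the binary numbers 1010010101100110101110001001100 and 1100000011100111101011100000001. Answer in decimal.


1010010101100110101110001001100 + 1100000011100111101011100000001 = 10110011001001110011001101001101 = 3005690701

3005690701


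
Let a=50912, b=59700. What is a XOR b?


50912 ^ 59700 = 12244

12244


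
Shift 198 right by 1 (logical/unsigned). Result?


0b11000110 >> 1 = 0b1100011 = 99

99


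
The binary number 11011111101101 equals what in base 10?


11011111101101 in decimal = 14317

14317


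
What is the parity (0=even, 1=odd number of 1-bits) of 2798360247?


0b10100110110010111001011010110111 has 19 ones => parity 1

1


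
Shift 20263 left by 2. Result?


0b100111100100111 << 2 = 0b10011110010011100 = 81052

81052


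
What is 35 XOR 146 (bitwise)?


0b100011 ^ 0b10010010 = 0b10110001 = 177

177


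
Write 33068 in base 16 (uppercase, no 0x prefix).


33068 = 812C hex

812C


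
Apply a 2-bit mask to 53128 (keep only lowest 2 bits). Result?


53128 & 3 = 0

0


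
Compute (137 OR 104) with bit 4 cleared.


Step 1: 137 | 104 = 233
Step 2: 233 & ~(1 << 4) = 233

233


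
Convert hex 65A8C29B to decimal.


65A8C29B hex = 1705558683 decimal

1705558683


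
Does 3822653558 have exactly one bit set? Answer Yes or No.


0b11100011110110010001000001110110. Multiple bits set => No

No


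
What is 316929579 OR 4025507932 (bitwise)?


0b10010111000111111011000101011 | 0b11101111111100000110000001011100 = 0b11111111111100111111011001111111 = 4294178431

4294178431


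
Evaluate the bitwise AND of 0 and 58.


0b0 & 0b111010 = 0b0 = 0

0


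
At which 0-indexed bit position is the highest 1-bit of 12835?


0b11001000100011. Highest set bit at position 13

13


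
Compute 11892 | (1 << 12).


11892 | (1 << 12) = 11892 | 4096 = 15988

15988


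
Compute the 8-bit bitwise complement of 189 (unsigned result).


~0b10111101 = 0b1000010 = 66 (8-bit unsigned)

66


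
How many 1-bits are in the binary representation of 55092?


0b1101011100110100 has 9 set bits

9


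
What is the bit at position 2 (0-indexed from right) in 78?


0b1001110, position 2 = 1

1


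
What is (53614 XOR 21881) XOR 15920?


Step 1: 53614 ^ 21881 = 33815
Step 2: 33815 ^ 15920 = 47655

47655


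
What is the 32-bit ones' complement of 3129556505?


3129556505 ^ 4294967295 = 1165410790

1165410790


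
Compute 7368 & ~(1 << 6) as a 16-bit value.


7368 & ~(1 << 6) = 7304

7304


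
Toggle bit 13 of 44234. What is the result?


44234 ^ (1 << 13) = 44234 ^ 8192 = 36042

36042


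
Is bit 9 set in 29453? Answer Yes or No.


0b111001100001101, bit 9 = 1. Yes

Yes


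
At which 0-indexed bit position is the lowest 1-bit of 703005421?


0b101001111001110000001011101101. Lowest set bit at position 0

0


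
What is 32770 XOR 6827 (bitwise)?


0b1000000000000010 ^ 0b1101010101011 = 0b1001101010101001 = 39593

39593


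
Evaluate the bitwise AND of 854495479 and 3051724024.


0b110010111011101001000011110111 & 0b10110101111001011001110011111000 = 0b110000111001001001000011110000 = 820285680

820285680


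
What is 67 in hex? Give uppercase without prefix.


67 = 43 hex

43


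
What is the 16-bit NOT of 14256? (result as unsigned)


~0b11011110110000 = 0b1100100001001111 = 51279 (16-bit unsigned)

51279


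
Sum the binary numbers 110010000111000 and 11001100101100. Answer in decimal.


110010000111000 + 11001100101100 = 1001011101100100 = 38756

38756


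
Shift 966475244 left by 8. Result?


0b111001100110110011110111101100 << 8 = 0b11100110011011001111011110110000000000 = 247417662464

247417662464


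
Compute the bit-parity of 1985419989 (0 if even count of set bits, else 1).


0b1110110010101110001101011010101 has 18 ones => parity 0

0


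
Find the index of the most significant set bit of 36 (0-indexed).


0b100100. Highest set bit at position 5

5


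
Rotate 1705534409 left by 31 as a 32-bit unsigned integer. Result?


Rotate 0b1100101101010000110001111001001 left by 31 (32-bit) = 0b10110010110101000011000111100100 = 3000250852

3000250852


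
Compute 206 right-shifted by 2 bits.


0b11001110 >> 2 = 0b110011 = 51

51


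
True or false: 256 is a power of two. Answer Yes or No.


0b100000000. Only one bit set => Yes

Yes


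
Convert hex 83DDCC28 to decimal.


83DDCC28 hex = 2212351016 decimal

2212351016


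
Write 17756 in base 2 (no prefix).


17756 = 100010101011100 in binary

100010101011100


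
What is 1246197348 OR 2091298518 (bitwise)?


0b1001010010001110111011001100100 | 0b1111100101001101010111011010110 = 0b1111110111001111111111011110110 = 2129133302

2129133302


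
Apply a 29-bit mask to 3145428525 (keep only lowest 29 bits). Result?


3145428525 & 536870911 = 461073965

461073965


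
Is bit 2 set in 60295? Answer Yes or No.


0b1110101110000111, bit 2 = 1. Yes

Yes


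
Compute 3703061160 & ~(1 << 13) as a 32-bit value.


3703061160 & ~(1 << 13) = 3703052968

3703052968


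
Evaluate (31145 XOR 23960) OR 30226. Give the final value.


Step 1: 31145 ^ 23960 = 9265
Step 2: 9265 | 30226 = 30259

30259


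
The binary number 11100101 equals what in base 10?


11100101 in decimal = 229

229


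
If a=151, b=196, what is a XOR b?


151 ^ 196 = 83

83


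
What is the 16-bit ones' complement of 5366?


5366 ^ 65535 = 60169

60169


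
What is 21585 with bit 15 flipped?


21585 ^ (1 << 15) = 21585 ^ 32768 = 54353

54353


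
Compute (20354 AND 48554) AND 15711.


Step 1: 20354 & 48554 = 3458
Step 2: 3458 & 15711 = 3330

3330


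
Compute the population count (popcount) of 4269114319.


0b11111110011101011000001111001111 has 21 set bits

21


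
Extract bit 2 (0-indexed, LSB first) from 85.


0b1010101, position 2 = 1

1


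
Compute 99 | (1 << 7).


99 | (1 << 7) = 99 | 128 = 227

227


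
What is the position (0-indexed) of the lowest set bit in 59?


0b111011. Lowest set bit at position 0

0


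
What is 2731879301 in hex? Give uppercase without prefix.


2731879301 = A2D52B85 hex

A2D52B85


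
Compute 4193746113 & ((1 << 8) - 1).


4193746113 & 255 = 193

193


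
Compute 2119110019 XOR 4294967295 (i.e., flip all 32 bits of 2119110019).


2119110019 ^ 4294967295 = 2175857276

2175857276


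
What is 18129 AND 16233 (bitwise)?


0b100011011010001 & 0b11111101101001 = 0b11001000001 = 1601

1601


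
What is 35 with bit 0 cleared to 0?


35 & ~(1 << 0) = 34

34


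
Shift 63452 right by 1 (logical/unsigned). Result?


0b1111011111011100 >> 1 = 0b111101111101110 = 31726

31726


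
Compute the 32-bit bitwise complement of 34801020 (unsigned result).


~0b10000100110000010101111100 = 0b11111101111011001111101010000011 = 4260166275 (32-bit unsigned)

4260166275


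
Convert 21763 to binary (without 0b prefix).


21763 = 101010100000011 in binary

101010100000011


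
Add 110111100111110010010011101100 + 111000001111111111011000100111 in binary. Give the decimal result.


110111100111110010010011101100 + 111000001111111111011000100111 = 1101111110111110001101100010011 = 1876892435

1876892435


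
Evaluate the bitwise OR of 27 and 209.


0b11011 | 0b11010001 = 0b11011011 = 219

219


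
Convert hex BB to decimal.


BB hex = 187 decimal

187


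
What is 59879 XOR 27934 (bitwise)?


0b1110100111100111 ^ 0b110110100011110 = 0b1000010011111001 = 34041

34041


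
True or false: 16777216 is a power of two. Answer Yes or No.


0b1000000000000000000000000. Only one bit set => Yes

Yes


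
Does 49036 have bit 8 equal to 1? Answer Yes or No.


0b1011111110001100, bit 8 = 1. Yes

Yes


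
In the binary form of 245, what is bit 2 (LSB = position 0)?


0b11110101, position 2 = 1

1


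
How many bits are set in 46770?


0b1011011010110010 has 9 set bits

9


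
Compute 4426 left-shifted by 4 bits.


0b1000101001010 << 4 = 0b10001010010100000 = 70816

70816


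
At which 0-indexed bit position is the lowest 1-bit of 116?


0b1110100. Lowest set bit at position 2

2


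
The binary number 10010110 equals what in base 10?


10010110 in decimal = 150

150


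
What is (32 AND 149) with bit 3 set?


Step 1: 32 & 149 = 0
Step 2: 0 | (1 << 3) = 0 | 8 = 8

8


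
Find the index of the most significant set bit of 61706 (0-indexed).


0b1111000100001010. Highest set bit at position 15

15


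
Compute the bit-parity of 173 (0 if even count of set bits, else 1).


0b10101101 has 5 ones => parity 1

1


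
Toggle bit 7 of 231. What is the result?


231 ^ (1 << 7) = 231 ^ 128 = 103

103


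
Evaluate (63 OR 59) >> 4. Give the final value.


Step 1: 63 | 59 = 63
Step 2: 63 >> 4 = 3

3


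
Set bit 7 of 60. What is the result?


60 | (1 << 7) = 60 | 128 = 188

188


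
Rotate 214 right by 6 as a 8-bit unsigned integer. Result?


Rotate 0b11010110 right by 6 (8-bit) = 0b1011011 = 91

91


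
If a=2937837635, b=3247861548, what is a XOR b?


2937837635 ^ 3247861548 = 1854781295

1854781295


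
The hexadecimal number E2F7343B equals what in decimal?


E2F7343B hex = 3807851579 decimal

3807851579


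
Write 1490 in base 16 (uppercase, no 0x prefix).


1490 = 5D2 hex

5D2


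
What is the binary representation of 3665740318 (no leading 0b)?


3665740318 = 11011010011111101100001000011110 in binary

11011010011111101100001000011110


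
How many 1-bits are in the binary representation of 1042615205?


0b111110001001010000101110100101 has 15 set bits

15


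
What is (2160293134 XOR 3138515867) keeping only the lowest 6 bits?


Step 1: 2160293134 ^ 3138515867 = 1003652757
Step 2: 1003652757 & 63 = 21

21


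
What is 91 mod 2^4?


91 & 15 = 11

11


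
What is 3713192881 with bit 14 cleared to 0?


3713192881 & ~(1 << 14) = 3713176497

3713176497


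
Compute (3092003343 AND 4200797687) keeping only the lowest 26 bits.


Step 1: 3092003343 & 4200797687 = 3091206151
Step 2: 3091206151 & 67108863 = 4198407

4198407


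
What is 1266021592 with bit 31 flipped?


1266021592 ^ (1 << 31) = 1266021592 ^ 2147483648 = 3413505240

3413505240


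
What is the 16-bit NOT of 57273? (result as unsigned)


~0b1101111110111001 = 0b10000001000110 = 8262 (16-bit unsigned)

8262


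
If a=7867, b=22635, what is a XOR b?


7867 ^ 22635 = 18128

18128


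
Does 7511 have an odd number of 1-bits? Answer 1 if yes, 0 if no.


0b1110101010111 has 9 ones => parity 1

1


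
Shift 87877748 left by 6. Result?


0b101001111001110100001110100 << 6 = 0b101001111001110100001110100000000 = 5624175872

5624175872


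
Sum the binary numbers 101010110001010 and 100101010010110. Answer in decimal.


101010110001010 + 100101010010110 = 1010000000100000 = 40992

40992


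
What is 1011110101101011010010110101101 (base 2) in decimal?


1011110101101011010010110101101 in decimal = 1588962733

1588962733


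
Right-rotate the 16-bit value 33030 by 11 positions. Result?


Rotate 0b1000000100000110 right by 11 (16-bit) = 0b10000011010000 = 8400

8400


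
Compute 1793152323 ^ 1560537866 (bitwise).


0b1101010111000010101010101000011 ^ 0b1011101000000111110101100001010 = 0b110111111000101011111001001001 = 937606729

937606729


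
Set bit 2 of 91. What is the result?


91 | (1 << 2) = 91 | 4 = 95

95


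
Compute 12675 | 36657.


0b11000110000011 | 0b1000111100110001 = 0b1011111110110011 = 49075

49075


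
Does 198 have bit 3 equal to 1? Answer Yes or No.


0b11000110, bit 3 = 0. No

No


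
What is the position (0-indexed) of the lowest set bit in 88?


0b1011000. Lowest set bit at position 3

3


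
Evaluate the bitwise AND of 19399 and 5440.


0b100101111000111 & 0b1010101000000 = 0b101000000 = 320

320


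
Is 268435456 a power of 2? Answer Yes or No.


0b10000000000000000000000000000. Only one bit set => Yes

Yes


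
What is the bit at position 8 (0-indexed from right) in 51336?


0b1100100010001000, position 8 = 0

0


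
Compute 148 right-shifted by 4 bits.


0b10010100 >> 4 = 0b1001 = 9

9


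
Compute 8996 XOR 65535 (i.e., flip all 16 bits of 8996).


8996 ^ 65535 = 56539

56539


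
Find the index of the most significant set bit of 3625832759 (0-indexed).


0b11011000000111011101000100110111. Highest set bit at position 31

31


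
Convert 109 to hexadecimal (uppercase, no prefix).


109 = 6D hex

6D


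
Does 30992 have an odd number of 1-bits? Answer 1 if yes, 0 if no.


0b111100100010000 has 6 ones => parity 0

0


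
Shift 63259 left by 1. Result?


0b1111011100011011 << 1 = 0b11110111000110110 = 126518

126518


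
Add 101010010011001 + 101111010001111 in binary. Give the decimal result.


101010010011001 + 101111010001111 = 1011001100101000 = 45864

45864


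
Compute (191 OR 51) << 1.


Step 1: 191 | 51 = 191
Step 2: 191 << 1 = 382

382


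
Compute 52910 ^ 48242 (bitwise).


0b1100111010101110 ^ 0b1011110001110010 = 0b111001011011100 = 29404

29404


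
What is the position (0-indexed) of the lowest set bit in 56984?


0b1101111010011000. Lowest set bit at position 3

3


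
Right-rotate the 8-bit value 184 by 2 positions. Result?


Rotate 0b10111000 right by 2 (8-bit) = 0b101110 = 46

46


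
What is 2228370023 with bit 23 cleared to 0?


2228370023 & ~(1 << 23) = 2219981415

2219981415


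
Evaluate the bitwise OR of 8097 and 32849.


0b1111110100001 | 0b1000000001010001 = 0b1001111111110001 = 40945

40945


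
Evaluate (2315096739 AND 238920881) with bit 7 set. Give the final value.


Step 1: 2315096739 & 238920881 = 138248353
Step 2: 138248353 | (1 << 7) = 138248353 | 128 = 138248353

138248353


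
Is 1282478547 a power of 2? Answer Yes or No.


0b1001100011100010001000111010011. Multiple bits set => No

No


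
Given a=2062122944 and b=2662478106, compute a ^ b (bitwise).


2062122944 ^ 2662478106 = 3831189210

3831189210


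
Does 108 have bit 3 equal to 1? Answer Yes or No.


0b1101100, bit 3 = 1. Yes

Yes


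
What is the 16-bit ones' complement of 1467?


1467 ^ 65535 = 64068

64068


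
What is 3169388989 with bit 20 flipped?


3169388989 ^ (1 << 20) = 3169388989 ^ 1048576 = 3170437565

3170437565


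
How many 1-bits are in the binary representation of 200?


0b11001000 has 3 set bits

3


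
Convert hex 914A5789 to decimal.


914A5789 hex = 2437568393 decimal

2437568393


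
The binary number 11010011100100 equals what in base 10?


11010011100100 in decimal = 13540

13540


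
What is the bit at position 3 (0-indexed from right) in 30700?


0b111011111101100, position 3 = 1

1


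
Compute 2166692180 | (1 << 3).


2166692180 | (1 << 3) = 2166692180 | 8 = 2166692188

2166692188


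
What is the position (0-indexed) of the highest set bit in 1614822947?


0b1100000010000000011111000100011. Highest set bit at position 30

30


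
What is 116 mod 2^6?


116 & 63 = 52

52


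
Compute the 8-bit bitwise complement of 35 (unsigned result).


~0b100011 = 0b11011100 = 220 (8-bit unsigned)

220


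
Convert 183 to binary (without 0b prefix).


183 = 10110111 in binary

10110111


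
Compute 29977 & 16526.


0b111010100011001 & 0b100000010001110 = 0b100000000001000 = 16392

16392


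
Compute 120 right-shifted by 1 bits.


0b1111000 >> 1 = 0b111100 = 60

60


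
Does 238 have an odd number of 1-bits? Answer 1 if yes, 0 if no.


0b11101110 has 6 ones => parity 0

0


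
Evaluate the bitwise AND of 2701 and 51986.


0b101010001101 & 0b1100101100010010 = 0b101000000000 = 2560

2560


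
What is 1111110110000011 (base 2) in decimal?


1111110110000011 in decimal = 64899

64899


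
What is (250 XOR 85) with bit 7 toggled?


Step 1: 250 ^ 85 = 175
Step 2: 175 ^ (1 << 7) = 175 ^ 128 = 47

47


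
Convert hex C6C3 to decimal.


C6C3 hex = 50883 decimal

50883


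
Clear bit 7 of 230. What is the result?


230 & ~(1 << 7) = 102

102


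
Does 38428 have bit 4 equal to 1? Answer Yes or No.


0b1001011000011100, bit 4 = 1. Yes

Yes


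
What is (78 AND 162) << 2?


Step 1: 78 & 162 = 2
Step 2: 2 << 2 = 8

8


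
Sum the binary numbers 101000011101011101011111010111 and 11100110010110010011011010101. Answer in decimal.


101000011101011101011111010111 + 11100110010110010011011010101 = 1000101010000001111111010101100 = 1161887404

1161887404
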